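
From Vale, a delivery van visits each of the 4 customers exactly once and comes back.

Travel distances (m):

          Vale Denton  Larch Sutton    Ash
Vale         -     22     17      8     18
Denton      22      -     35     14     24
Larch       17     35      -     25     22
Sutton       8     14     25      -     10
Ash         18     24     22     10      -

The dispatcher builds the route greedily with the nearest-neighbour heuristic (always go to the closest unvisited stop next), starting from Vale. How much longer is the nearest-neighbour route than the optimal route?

Vale: Sutton=8, Larch=17, Ash=18, Denton=22 ⇒ Sutton
Sutton: Ash=10, Denton=14, Larch=25 ⇒ Ash
Ash: Larch=22, Denton=24 ⇒ Larch
Larch: Denton=35 ⇒ Denton
NN route Vale → Sutton → Ash → Larch → Denton → Vale costs 97.
Optimal: Vale → Denton → Sutton → Ash → Larch → Vale costs 85 (by enumerating all 12 distinct tours).
Excess = 97 − 85 = 12.

Excess over optimum: 12 m.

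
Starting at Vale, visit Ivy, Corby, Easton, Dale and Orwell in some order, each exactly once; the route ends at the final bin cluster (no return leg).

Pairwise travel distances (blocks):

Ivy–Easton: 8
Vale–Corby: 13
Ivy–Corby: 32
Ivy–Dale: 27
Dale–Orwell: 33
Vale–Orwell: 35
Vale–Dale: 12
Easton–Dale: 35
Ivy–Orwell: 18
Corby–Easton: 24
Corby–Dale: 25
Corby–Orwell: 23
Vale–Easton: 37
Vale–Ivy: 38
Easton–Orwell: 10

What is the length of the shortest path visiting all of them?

There are 5! = 120 possible orderings.
Vale - Ivy - Corby - Easton - Dale - Orwell: 38+32+24+35+33 = 162
Vale - Ivy - Corby - Easton - Orwell - Dale: 38+32+24+10+33 = 137
Vale - Ivy - Corby - Dale - Easton - Orwell: 38+32+25+35+10 = 140
Vale - Ivy - Corby - Dale - Orwell - Easton: 38+32+25+33+10 = 138
Vale - Ivy - Corby - Orwell - Easton - Dale: 38+32+23+10+35 = 138
Vale - Ivy - Corby - Orwell - Dale - Easton: 38+32+23+33+35 = 161
Vale - Ivy - Easton - Corby - Dale - Orwell: 38+8+24+25+33 = 128
Vale - Ivy - Easton - Corby - Orwell - Dale: 38+8+24+23+33 = 126
Vale - Ivy - Easton - Dale - Corby - Orwell: 38+8+35+25+23 = 129
Vale - Ivy - Easton - Dale - Orwell - Corby: 38+8+35+33+23 = 137
Vale - Ivy - Easton - Orwell - Corby - Dale: 38+8+10+23+25 = 104
Vale - Ivy - Easton - Orwell - Dale - Corby: 38+8+10+33+25 = 114
Vale - Ivy - Dale - Corby - Easton - Orwell: 38+27+25+24+10 = 124
Vale - Ivy - Dale - Corby - Orwell - Easton: 38+27+25+23+10 = 123
… (106 more)
Vale - Dale - Corby - Orwell - Easton - Ivy: 12+25+23+10+8 = 78  ← best
The minimum is 78.
One shortest path: Vale → Dale → Corby → Orwell → Easton → Ivy.

78 blocks — the minimum one-way total.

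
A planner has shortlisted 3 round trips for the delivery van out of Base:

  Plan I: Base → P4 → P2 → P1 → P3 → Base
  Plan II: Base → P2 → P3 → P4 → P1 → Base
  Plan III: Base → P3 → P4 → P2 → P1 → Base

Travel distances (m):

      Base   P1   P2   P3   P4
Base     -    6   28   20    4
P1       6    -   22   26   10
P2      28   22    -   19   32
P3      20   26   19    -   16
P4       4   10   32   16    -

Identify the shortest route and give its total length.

Plan I: 4 + 32 + 22 + 26 + 20 = 104
Plan II: 28 + 19 + 16 + 10 + 6 = 79
Plan III: 20 + 16 + 32 + 22 + 6 = 96

Shortest is Plan II, total 79 m.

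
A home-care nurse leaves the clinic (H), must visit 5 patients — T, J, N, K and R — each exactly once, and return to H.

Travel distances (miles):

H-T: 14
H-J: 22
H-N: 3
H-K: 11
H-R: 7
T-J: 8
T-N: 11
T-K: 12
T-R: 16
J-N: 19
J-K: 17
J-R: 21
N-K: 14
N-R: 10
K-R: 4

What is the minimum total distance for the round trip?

With 5 stops there are 5!/2 = 60 distinct round trips (a route and its reverse cost the same).
H-T-J-N-K-R-H: 14+8+19+14+4+7 = 66
H-T-J-N-R-K-H: 14+8+19+10+4+11 = 66
H-T-J-K-N-R-H: 14+8+17+14+10+7 = 70
H-T-J-K-R-N-H: 14+8+17+4+10+3 = 56
H-T-J-R-N-K-H: 14+8+21+10+14+11 = 78
H-T-J-R-K-N-H: 14+8+21+4+14+3 = 64
H-T-N-J-K-R-H: 14+11+19+17+4+7 = 72
H-T-N-J-R-K-H: 14+11+19+21+4+11 = 80
H-T-N-K-J-R-H: 14+11+14+17+21+7 = 84
H-T-N-K-R-J-H: 14+11+14+4+21+22 = 86
H-T-N-R-J-K-H: 14+11+10+21+17+11 = 84
H-T-N-R-K-J-H: 14+11+10+4+17+22 = 78
H-T-K-J-N-R-H: 14+12+17+19+10+7 = 79
H-T-K-J-R-N-H: 14+12+17+21+10+3 = 77
… (46 more)
H-N-T-J-K-R-H: 3+11+8+17+4+7 = 50  ← best
The minimum is 50.
One optimal route: H → N → T → J → K → R → H (or its reverse).

50 miles — the shortest possible round trip.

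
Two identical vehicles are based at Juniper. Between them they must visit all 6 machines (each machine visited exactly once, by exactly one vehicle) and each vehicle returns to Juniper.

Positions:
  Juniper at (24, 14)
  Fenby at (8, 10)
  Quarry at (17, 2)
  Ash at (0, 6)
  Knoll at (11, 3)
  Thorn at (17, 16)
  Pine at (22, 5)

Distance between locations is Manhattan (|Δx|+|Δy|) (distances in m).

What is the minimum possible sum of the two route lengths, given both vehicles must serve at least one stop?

Try each way of splitting the stops between the two vehicles (each non-empty) and, for each split, find the best tour for each vehicle:
  {Fenby} + {Quarry, Ash, Knoll, Thorn, Pine}: 40 + 76 = 116
  {Quarry} + {Fenby, Ash, Knoll, Thorn, Pine}: 38 + 74 = 112
  {Fenby, Quarry} + {Ash, Knoll, Thorn, Pine}: 56 + 74 = 130
  {Ash} + {Fenby, Quarry, Knoll, Thorn, Pine}: 64 + 60 = 124
  {Fenby, Ash} + {Quarry, Knoll, Thorn, Pine}: 64 + 54 = 118
  {Quarry, Ash} + {Fenby, Knoll, Thorn, Pine}: 72 + 58 = 130
  … (31 splits in total)
  {Thorn} + {Fenby, Quarry, Ash, Knoll, Pine}: 18 + 72 = 90  ← best
Best: vehicle 1 Juniper → Thorn → Juniper = 18; vehicle 2 Juniper → Fenby → Ash → Knoll → Quarry → Pine → Juniper = 72; combined 90.

90 m — the smallest possible combined total.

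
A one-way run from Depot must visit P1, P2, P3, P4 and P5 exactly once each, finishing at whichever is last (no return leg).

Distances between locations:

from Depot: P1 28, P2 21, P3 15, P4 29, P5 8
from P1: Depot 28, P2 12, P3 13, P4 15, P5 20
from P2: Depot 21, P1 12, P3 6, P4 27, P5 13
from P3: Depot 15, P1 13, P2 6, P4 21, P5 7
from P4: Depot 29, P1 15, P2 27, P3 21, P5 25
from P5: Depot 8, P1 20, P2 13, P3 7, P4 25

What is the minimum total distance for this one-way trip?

Shortest open route: 48.

There are 5! = 120 possible orderings.
Depot→P1→P2→P3→P4→P5: 28+12+6+21+25 = 92
Depot→P1→P2→P3→P5→P4: 28+12+6+7+25 = 78
Depot→P1→P2→P4→P3→P5: 28+12+27+21+7 = 95
Depot→P1→P2→P4→P5→P3: 28+12+27+25+7 = 99
Depot→P1→P2→P5→P3→P4: 28+12+13+7+21 = 81
Depot→P1→P2→P5→P4→P3: 28+12+13+25+21 = 99
Depot→P1→P3→P2→P4→P5: 28+13+6+27+25 = 99
Depot→P1→P3→P2→P5→P4: 28+13+6+13+25 = 85
Depot→P1→P3→P4→P2→P5: 28+13+21+27+13 = 102
Depot→P1→P3→P4→P5→P2: 28+13+21+25+13 = 100
Depot→P1→P3→P5→P2→P4: 28+13+7+13+27 = 88
Depot→P1→P3→P5→P4→P2: 28+13+7+25+27 = 100
Depot→P1→P4→P2→P3→P5: 28+15+27+6+7 = 83
Depot→P1→P4→P2→P5→P3: 28+15+27+13+7 = 90
… (106 more)
Depot→P5→P3→P2→P1→P4: 8+7+6+12+15 = 48  ← best
The minimum is 48.
One shortest path: Depot → P5 → P3 → P2 → P1 → P4.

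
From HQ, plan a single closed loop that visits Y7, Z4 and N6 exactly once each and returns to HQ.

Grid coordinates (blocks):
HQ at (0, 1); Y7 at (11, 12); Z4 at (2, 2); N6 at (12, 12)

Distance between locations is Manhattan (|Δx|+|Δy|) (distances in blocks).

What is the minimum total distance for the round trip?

With 3 stops there are 3!/2 = 3 distinct round trips (a route and its reverse cost the same).
HQ→Y7→Z4→N6→HQ: 22+19+20+23 = 84
HQ→Y7→N6→Z4→HQ: 22+1+20+3 = 46
HQ→Z4→Y7→N6→HQ: 3+19+1+23 = 46
The minimum is 46.
One optimal route: HQ → Y7 → N6 → Z4 → HQ (or its reverse).

Shortest round trip = 46 blocks.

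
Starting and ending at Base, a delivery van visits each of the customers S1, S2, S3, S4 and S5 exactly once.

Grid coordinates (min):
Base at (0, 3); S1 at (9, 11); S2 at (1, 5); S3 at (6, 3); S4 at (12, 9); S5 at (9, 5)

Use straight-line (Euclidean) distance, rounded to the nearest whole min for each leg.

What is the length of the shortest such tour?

Shortest round trip = 31 min.

Base → S1 → S2 → S3 → S4 → S5 → Base: 12+10+5+8+5+9 = 49
Base → S1 → S2 → S3 → S5 → S4 → Base: 12+10+5+4+5+13 = 49
Base → S1 → S2 → S4 → S3 → S5 → Base: 12+10+12+8+4+9 = 55
Base → S1 → S2 → S4 → S5 → S3 → Base: 12+10+12+5+4+6 = 49
Base → S1 → S2 → S5 → S3 → S4 → Base: 12+10+8+4+8+13 = 55
Base → S1 → S2 → S5 → S4 → S3 → Base: 12+10+8+5+8+6 = 49
Base → S1 → S3 → S2 → S4 → S5 → Base: 12+9+5+12+5+9 = 52
Base → S1 → S3 → S2 → S5 → S4 → Base: 12+9+5+8+5+13 = 52
Base → S1 → S3 → S4 → S2 → S5 → Base: 12+9+8+12+8+9 = 58
Base → S1 → S3 → S4 → S5 → S2 → Base: 12+9+8+5+8+2 = 44
Base → S1 → S3 → S5 → S2 → S4 → Base: 12+9+4+8+12+13 = 58
Base → S1 → S3 → S5 → S4 → S2 → Base: 12+9+4+5+12+2 = 44
Base → S1 → S4 → S2 → S3 → S5 → Base: 12+4+12+5+4+9 = 46
Base → S1 → S4 → S2 → S5 → S3 → Base: 12+4+12+8+4+6 = 46
… (46 more)
Base → S2 → S1 → S4 → S5 → S3 → Base: 2+10+4+5+4+6 = 31  ← best
The minimum is 31.
One optimal route: Base → S2 → S1 → S4 → S5 → S3 → Base (or its reverse).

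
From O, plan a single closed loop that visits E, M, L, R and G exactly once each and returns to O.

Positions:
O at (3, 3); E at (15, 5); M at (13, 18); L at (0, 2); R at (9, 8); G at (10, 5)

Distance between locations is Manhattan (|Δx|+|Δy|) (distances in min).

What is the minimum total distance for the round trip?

O-E-M-L-R-G-O: 14+15+29+15+4+9 = 86
O-E-M-L-G-R-O: 14+15+29+13+4+11 = 86
O-E-M-R-L-G-O: 14+15+14+15+13+9 = 80
O-E-M-R-G-L-O: 14+15+14+4+13+4 = 64
O-E-M-G-L-R-O: 14+15+16+13+15+11 = 84
O-E-M-G-R-L-O: 14+15+16+4+15+4 = 68
O-E-L-M-R-G-O: 14+18+29+14+4+9 = 88
O-E-L-M-G-R-O: 14+18+29+16+4+11 = 92
O-E-L-R-M-G-O: 14+18+15+14+16+9 = 86
O-E-L-R-G-M-O: 14+18+15+4+16+25 = 92
O-E-L-G-M-R-O: 14+18+13+16+14+11 = 86
O-E-L-G-R-M-O: 14+18+13+4+14+25 = 88
O-E-R-M-L-G-O: 14+9+14+29+13+9 = 88
O-E-R-M-G-L-O: 14+9+14+16+13+4 = 70
… (46 more)
O-L-R-M-E-G-O: 4+15+14+15+5+9 = 62  ← best
The minimum is 62.
One optimal route: O → L → R → M → E → G → O (or its reverse).

Minimum total distance: 62 min.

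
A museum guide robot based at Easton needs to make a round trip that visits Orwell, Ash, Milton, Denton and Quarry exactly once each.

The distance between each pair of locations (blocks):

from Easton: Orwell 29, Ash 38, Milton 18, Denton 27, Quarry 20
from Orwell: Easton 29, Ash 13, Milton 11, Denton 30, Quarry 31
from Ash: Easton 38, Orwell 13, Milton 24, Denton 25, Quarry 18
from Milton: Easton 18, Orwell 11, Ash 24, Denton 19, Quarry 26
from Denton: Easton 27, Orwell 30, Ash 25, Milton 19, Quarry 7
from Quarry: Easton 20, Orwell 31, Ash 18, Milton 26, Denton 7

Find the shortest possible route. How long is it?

Easton-Orwell-Ash-Milton-Denton-Quarry-Easton: 29+13+24+19+7+20 = 112
Easton-Orwell-Ash-Milton-Quarry-Denton-Easton: 29+13+24+26+7+27 = 126
Easton-Orwell-Ash-Denton-Milton-Quarry-Easton: 29+13+25+19+26+20 = 132
Easton-Orwell-Ash-Denton-Quarry-Milton-Easton: 29+13+25+7+26+18 = 118
Easton-Orwell-Ash-Quarry-Milton-Denton-Easton: 29+13+18+26+19+27 = 132
Easton-Orwell-Ash-Quarry-Denton-Milton-Easton: 29+13+18+7+19+18 = 104
Easton-Orwell-Milton-Ash-Denton-Quarry-Easton: 29+11+24+25+7+20 = 116
Easton-Orwell-Milton-Ash-Quarry-Denton-Easton: 29+11+24+18+7+27 = 116
Easton-Orwell-Milton-Denton-Ash-Quarry-Easton: 29+11+19+25+18+20 = 122
Easton-Orwell-Milton-Denton-Quarry-Ash-Easton: 29+11+19+7+18+38 = 122
Easton-Orwell-Milton-Quarry-Ash-Denton-Easton: 29+11+26+18+25+27 = 136
Easton-Orwell-Milton-Quarry-Denton-Ash-Easton: 29+11+26+7+25+38 = 136
Easton-Orwell-Denton-Ash-Milton-Quarry-Easton: 29+30+25+24+26+20 = 154
Easton-Orwell-Denton-Ash-Quarry-Milton-Easton: 29+30+25+18+26+18 = 146
… (46 more)
Easton-Milton-Orwell-Ash-Denton-Quarry-Easton: 18+11+13+25+7+20 = 94  ← best
The minimum is 94.
One optimal route: Easton → Milton → Orwell → Ash → Denton → Quarry → Easton (or its reverse).

Minimum total distance: 94 blocks.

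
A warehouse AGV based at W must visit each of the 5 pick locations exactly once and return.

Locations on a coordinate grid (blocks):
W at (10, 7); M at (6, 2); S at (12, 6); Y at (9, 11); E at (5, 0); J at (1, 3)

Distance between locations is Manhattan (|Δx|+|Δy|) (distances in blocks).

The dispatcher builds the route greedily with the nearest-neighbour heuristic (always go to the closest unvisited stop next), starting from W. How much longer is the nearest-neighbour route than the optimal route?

From W: S=3, Y=5, M=9, E=12, J=13 → choose S (3).
From S: Y=8, M=10, E=13, J=14 → choose Y (8).
From Y: M=12, E=15, J=16 → choose M (12).
From M: E=3, J=6 → choose E (3).
From E: J=7 → choose J (7).
NN route W → S → Y → M → E → J → W costs 46.
Optimal: W → S → M → E → J → Y → W costs 44 (by enumerating all 60 distinct tours).
Excess = 46 − 44 = 2.

2 blocks longer than the optimal tour.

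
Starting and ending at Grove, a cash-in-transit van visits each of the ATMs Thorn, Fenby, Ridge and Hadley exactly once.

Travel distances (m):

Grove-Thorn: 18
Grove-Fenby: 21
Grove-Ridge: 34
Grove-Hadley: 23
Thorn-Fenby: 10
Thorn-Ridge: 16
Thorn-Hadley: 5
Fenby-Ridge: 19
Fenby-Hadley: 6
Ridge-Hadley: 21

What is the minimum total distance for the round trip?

With 4 stops there are 4!/2 = 12 distinct round trips (a route and its reverse cost the same).
Grove→Thorn→Fenby→Ridge→Hadley→Grove: 18+10+19+21+23 = 91
Grove→Thorn→Fenby→Hadley→Ridge→Grove: 18+10+6+21+34 = 89
Grove→Thorn→Ridge→Fenby→Hadley→Grove: 18+16+19+6+23 = 82
Grove→Thorn→Ridge→Hadley→Fenby→Grove: 18+16+21+6+21 = 82
Grove→Thorn→Hadley→Fenby→Ridge→Grove: 18+5+6+19+34 = 82
Grove→Thorn→Hadley→Ridge→Fenby→Grove: 18+5+21+19+21 = 84
Grove→Fenby→Thorn→Ridge→Hadley→Grove: 21+10+16+21+23 = 91
Grove→Fenby→Thorn→Hadley→Ridge→Grove: 21+10+5+21+34 = 91
Grove→Fenby→Ridge→Thorn→Hadley→Grove: 21+19+16+5+23 = 84
Grove→Fenby→Hadley→Thorn→Ridge→Grove: 21+6+5+16+34 = 82
Grove→Ridge→Thorn→Fenby→Hadley→Grove: 34+16+10+6+23 = 89
Grove→Ridge→Fenby→Thorn→Hadley→Grove: 34+19+10+5+23 = 91
The minimum is 82.
One optimal route: Grove → Thorn → Ridge → Fenby → Hadley → Grove (or its reverse).

Minimum total distance: 82 m.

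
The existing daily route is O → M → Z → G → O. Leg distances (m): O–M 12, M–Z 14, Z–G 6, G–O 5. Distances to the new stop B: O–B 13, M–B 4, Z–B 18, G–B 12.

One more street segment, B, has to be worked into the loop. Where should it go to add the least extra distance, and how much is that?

+5 m — insert B between O and M.

Insertion cost between consecutive stops i–j is d(i,B) + d(B,j) − d(i,j):
  between O and M: 13 + 4 − 12 = 5
  between M and Z: 4 + 18 − 14 = 8
  between Z and G: 18 + 12 − 6 = 24
  between G and O: 12 + 13 − 5 = 20
Cheapest insertion is between O and M, adding 5.
New total = 37 + 5 = 42.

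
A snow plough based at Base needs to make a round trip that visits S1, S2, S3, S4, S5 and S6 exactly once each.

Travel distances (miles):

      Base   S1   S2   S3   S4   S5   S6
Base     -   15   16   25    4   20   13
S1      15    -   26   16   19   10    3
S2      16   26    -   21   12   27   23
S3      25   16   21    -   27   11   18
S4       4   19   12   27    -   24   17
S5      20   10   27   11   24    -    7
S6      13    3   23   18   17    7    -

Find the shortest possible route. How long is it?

Minimum total distance: 73 miles.

There are 360 distinct closed tours to check (reversals are equivalent).
Base-S1-S2-S3-S4-S5-S6-Base: 15+26+21+27+24+7+13 = 133
Base-S1-S2-S3-S4-S6-S5-Base: 15+26+21+27+17+7+20 = 133
Base-S1-S2-S3-S5-S4-S6-Base: 15+26+21+11+24+17+13 = 127
Base-S1-S2-S3-S5-S6-S4-Base: 15+26+21+11+7+17+4 = 101
Base-S1-S2-S3-S6-S4-S5-Base: 15+26+21+18+17+24+20 = 141
Base-S1-S2-S3-S6-S5-S4-Base: 15+26+21+18+7+24+4 = 115
Base-S1-S2-S4-S3-S5-S6-Base: 15+26+12+27+11+7+13 = 111
Base-S1-S2-S4-S3-S6-S5-Base: 15+26+12+27+18+7+20 = 125
… (352 more)
Base-S1-S6-S5-S3-S2-S4-Base: 15+3+7+11+21+12+4 = 73  ← best
The minimum is 73.
One optimal route: Base → S1 → S6 → S5 → S3 → S2 → S4 → Base (or its reverse).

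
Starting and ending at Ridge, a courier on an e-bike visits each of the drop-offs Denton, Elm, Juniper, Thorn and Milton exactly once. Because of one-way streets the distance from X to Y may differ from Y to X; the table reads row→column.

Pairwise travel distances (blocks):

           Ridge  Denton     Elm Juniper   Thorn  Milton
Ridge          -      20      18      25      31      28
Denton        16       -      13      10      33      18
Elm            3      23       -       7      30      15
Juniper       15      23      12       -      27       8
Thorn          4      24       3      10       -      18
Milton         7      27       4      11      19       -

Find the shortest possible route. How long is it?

Ridge→Denton→Elm→Juniper→Thorn→Milton→Ridge: 20+13+7+27+18+7 = 92
Ridge→Denton→Elm→Juniper→Milton→Thorn→Ridge: 20+13+7+8+19+4 = 71
Ridge→Denton→Elm→Thorn→Juniper→Milton→Ridge: 20+13+30+10+8+7 = 88
Ridge→Denton→Elm→Thorn→Milton→Juniper→Ridge: 20+13+30+18+11+15 = 107
Ridge→Denton→Elm→Milton→Juniper→Thorn→Ridge: 20+13+15+11+27+4 = 90
Ridge→Denton→Elm→Milton→Thorn→Juniper→Ridge: 20+13+15+19+10+15 = 92
Ridge→Denton→Juniper→Elm→Thorn→Milton→Ridge: 20+10+12+30+18+7 = 97
Ridge→Denton→Juniper→Elm→Milton→Thorn→Ridge: 20+10+12+15+19+4 = 80
Ridge→Denton→Juniper→Thorn→Elm→Milton→Ridge: 20+10+27+3+15+7 = 82
Ridge→Denton→Juniper→Thorn→Milton→Elm→Ridge: 20+10+27+18+4+3 = 82
Ridge→Denton→Juniper→Milton→Elm→Thorn→Ridge: 20+10+8+4+30+4 = 76
Ridge→Denton→Juniper→Milton→Thorn→Elm→Ridge: 20+10+8+19+3+3 = 63
Ridge→Denton→Thorn→Elm→Juniper→Milton→Ridge: 20+33+3+7+8+7 = 78
Ridge→Denton→Thorn→Elm→Milton→Juniper→Ridge: 20+33+3+15+11+15 = 97
… (106 more)
The minimum is 63.
One optimal route: Ridge → Denton → Juniper → Milton → Thorn → Elm → Ridge.

63 blocks — the shortest possible round trip.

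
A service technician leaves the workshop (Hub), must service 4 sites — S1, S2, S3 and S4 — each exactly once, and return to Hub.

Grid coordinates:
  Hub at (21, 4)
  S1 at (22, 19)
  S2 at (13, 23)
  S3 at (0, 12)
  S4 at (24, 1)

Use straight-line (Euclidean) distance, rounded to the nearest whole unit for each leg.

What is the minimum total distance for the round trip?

Shortest round trip = 71.

There are 12 distinct closed tours to check (reversals are equivalent).
Hub-S1-S2-S3-S4-Hub: 15+10+17+26+4 = 72
Hub-S1-S2-S4-S3-Hub: 15+10+25+26+22 = 98
Hub-S1-S3-S2-S4-Hub: 15+23+17+25+4 = 84
Hub-S1-S3-S4-S2-Hub: 15+23+26+25+21 = 110
Hub-S1-S4-S2-S3-Hub: 15+18+25+17+22 = 97
Hub-S1-S4-S3-S2-Hub: 15+18+26+17+21 = 97
Hub-S2-S1-S3-S4-Hub: 21+10+23+26+4 = 84
Hub-S2-S1-S4-S3-Hub: 21+10+18+26+22 = 97
Hub-S2-S3-S1-S4-Hub: 21+17+23+18+4 = 83
Hub-S2-S4-S1-S3-Hub: 21+25+18+23+22 = 109
Hub-S3-S1-S2-S4-Hub: 22+23+10+25+4 = 84
Hub-S3-S2-S1-S4-Hub: 22+17+10+18+4 = 71
The minimum is 71.
One optimal route: Hub → S3 → S2 → S1 → S4 → Hub (or its reverse).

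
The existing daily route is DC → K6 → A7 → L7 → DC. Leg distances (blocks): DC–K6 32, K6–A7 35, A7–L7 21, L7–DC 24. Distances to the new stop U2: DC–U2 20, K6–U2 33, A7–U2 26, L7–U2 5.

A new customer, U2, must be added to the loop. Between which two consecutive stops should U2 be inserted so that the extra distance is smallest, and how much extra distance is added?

Insertion cost between consecutive stops i–j is d(i,U2) + d(U2,j) − d(i,j):
  between DC and K6: 20 + 33 − 32 = 21
  between K6 and A7: 33 + 26 − 35 = 24
  between A7 and L7: 26 + 5 − 21 = 10
  between L7 and DC: 5 + 20 − 24 = 1
Cheapest insertion is between L7 and DC, adding 1.
New total = 112 + 1 = 113.

+1 blocks — insert U2 between L7 and DC.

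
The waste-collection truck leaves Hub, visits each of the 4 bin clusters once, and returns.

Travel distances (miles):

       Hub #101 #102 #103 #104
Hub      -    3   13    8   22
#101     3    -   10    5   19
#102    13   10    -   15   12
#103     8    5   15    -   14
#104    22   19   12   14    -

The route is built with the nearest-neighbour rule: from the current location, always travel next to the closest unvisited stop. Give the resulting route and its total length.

Hub → [#101:3 / #103:8 / #102:13 / #104:22] → #101 (3)
#101 → [#103:5 / #102:10 / #104:19] → #103 (5)
#103 → [#104:14 / #102:15] → #104 (14)
#104 → [#102:12] → #102 (12)
Return #102→Hub: 13.
Total = 3 + 5 + 14 + 12 + 13 = 47.

Nearest-neighbour total = 47 miles; route Hub → #101 → #103 → #104 → #102 → Hub.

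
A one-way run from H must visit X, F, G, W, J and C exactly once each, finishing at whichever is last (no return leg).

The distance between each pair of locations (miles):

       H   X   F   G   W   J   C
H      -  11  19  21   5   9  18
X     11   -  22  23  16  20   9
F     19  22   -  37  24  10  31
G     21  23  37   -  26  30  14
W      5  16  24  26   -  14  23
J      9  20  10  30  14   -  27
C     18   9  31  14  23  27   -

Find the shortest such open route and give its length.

74 miles — the minimum one-way total.

There are 6! = 720 possible orderings.
H→X→F→G→W→J→C: 11+22+37+26+14+27 = 137
H→X→F→G→W→C→J: 11+22+37+26+23+27 = 146
H→X→F→G→J→W→C: 11+22+37+30+14+23 = 137
H→X→F→G→J→C→W: 11+22+37+30+27+23 = 150
H→X→F→G→C→W→J: 11+22+37+14+23+14 = 121
H→X→F→G→C→J→W: 11+22+37+14+27+14 = 125
H→X→F→W→G→J→C: 11+22+24+26+30+27 = 140
H→X→F→W→G→C→J: 11+22+24+26+14+27 = 124
… (712 more)
H→W→J→F→X→C→G: 5+14+10+22+9+14 = 74  ← best
The minimum is 74.
One shortest path: H → W → J → F → X → C → G.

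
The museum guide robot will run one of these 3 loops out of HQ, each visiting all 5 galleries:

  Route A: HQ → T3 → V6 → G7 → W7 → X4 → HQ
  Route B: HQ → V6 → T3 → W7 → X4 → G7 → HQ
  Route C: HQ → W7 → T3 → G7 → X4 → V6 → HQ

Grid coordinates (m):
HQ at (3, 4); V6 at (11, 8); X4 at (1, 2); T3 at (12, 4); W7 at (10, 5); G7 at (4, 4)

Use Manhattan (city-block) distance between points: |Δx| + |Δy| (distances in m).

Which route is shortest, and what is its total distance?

Route A: 9 + 5 + 11 + 7 + 12 + 4 = 48
Route B: 12 + 5 + 3 + 12 + 5 + 1 = 38
Route C: 8 + 3 + 8 + 5 + 16 + 12 = 52

Shortest is Route B, total 38 m.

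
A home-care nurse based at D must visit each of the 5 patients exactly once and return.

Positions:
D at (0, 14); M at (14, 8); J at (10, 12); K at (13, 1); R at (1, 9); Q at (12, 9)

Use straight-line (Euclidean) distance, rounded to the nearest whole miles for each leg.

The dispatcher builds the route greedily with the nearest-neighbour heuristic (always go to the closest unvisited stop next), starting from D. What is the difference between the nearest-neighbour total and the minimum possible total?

From D: R=5, J=10, Q=13, M=15, K=18 → choose R (5).
From R: J=9, Q=11, M=13, K=14 → choose J (9).
From J: Q=4, M=6, K=11 → choose Q (4).
From Q: M=2, K=8 → choose M (2).
From M: K=7 → choose K (7).
NN route D → R → J → Q → M → K → D costs 45.
Optimal: D → J → Q → M → K → R → D costs 42 (by enumerating all 60 distinct tours).
Excess = 45 − 42 = 3.

3 miles longer than the optimal tour.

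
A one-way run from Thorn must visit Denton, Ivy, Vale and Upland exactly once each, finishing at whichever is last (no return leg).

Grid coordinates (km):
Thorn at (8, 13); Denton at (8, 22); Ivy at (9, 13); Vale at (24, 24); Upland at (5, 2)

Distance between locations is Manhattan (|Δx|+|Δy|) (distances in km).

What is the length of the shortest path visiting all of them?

57 km — the minimum one-way total.

There are 4! = 24 possible orderings.
Thorn - Denton - Ivy - Vale - Upland: 9+10+26+41 = 86
Thorn - Denton - Ivy - Upland - Vale: 9+10+15+41 = 75
Thorn - Denton - Vale - Ivy - Upland: 9+18+26+15 = 68
Thorn - Denton - Vale - Upland - Ivy: 9+18+41+15 = 83
Thorn - Denton - Upland - Ivy - Vale: 9+23+15+26 = 73
Thorn - Denton - Upland - Vale - Ivy: 9+23+41+26 = 99
Thorn - Ivy - Denton - Vale - Upland: 1+10+18+41 = 70
Thorn - Ivy - Denton - Upland - Vale: 1+10+23+41 = 75
Thorn - Ivy - Vale - Denton - Upland: 1+26+18+23 = 68
Thorn - Ivy - Vale - Upland - Denton: 1+26+41+23 = 91
Thorn - Ivy - Upland - Denton - Vale: 1+15+23+18 = 57
Thorn - Ivy - Upland - Vale - Denton: 1+15+41+18 = 75
Thorn - Vale - Denton - Ivy - Upland: 27+18+10+15 = 70
Thorn - Vale - Denton - Upland - Ivy: 27+18+23+15 = 83
… (10 more)
The minimum is 57.
One shortest path: Thorn → Ivy → Upland → Denton → Vale.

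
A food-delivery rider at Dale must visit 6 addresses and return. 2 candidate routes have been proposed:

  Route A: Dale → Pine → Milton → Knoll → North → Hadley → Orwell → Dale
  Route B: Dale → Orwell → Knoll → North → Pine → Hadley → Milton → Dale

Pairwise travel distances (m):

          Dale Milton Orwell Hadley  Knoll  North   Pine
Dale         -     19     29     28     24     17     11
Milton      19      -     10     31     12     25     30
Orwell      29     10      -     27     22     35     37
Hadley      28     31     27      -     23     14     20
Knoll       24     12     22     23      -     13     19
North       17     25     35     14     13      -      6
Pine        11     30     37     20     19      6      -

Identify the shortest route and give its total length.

Route A: 11 + 30 + 12 + 13 + 14 + 27 + 29 = 136
Route B: 29 + 22 + 13 + 6 + 20 + 31 + 19 = 140

136 m — Route A is the shortest.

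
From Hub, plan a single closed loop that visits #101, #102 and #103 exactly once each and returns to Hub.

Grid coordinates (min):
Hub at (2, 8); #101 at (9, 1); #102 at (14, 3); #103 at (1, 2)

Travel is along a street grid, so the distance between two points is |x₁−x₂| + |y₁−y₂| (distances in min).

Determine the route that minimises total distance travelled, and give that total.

Shortest round trip = 40 min.

There are 3 distinct closed tours to check (reversals are equivalent).
Hub - #101 - #102 - #103 - Hub: 14+7+14+7 = 42
Hub - #101 - #103 - #102 - Hub: 14+9+14+17 = 54
Hub - #102 - #101 - #103 - Hub: 17+7+9+7 = 40
The minimum is 40.
One optimal route: Hub → #102 → #101 → #103 → Hub (or its reverse).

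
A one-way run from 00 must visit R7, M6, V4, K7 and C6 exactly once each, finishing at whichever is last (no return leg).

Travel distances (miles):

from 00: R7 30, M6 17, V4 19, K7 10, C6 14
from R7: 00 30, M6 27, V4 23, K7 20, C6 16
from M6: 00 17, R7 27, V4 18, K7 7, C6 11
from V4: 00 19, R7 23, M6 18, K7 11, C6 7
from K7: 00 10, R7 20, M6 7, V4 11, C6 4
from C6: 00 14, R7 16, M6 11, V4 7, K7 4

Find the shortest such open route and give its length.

58 miles — the minimum one-way total.

There are 5! = 120 possible orderings.
00 → R7 → M6 → V4 → K7 → C6: 30+27+18+11+4 = 90
00 → R7 → M6 → V4 → C6 → K7: 30+27+18+7+4 = 86
00 → R7 → M6 → K7 → V4 → C6: 30+27+7+11+7 = 82
00 → R7 → M6 → K7 → C6 → V4: 30+27+7+4+7 = 75
00 → R7 → M6 → C6 → V4 → K7: 30+27+11+7+11 = 86
00 → R7 → M6 → C6 → K7 → V4: 30+27+11+4+11 = 83
00 → R7 → V4 → M6 → K7 → C6: 30+23+18+7+4 = 82
00 → R7 → V4 → M6 → C6 → K7: 30+23+18+11+4 = 86
00 → R7 → V4 → K7 → M6 → C6: 30+23+11+7+11 = 82
00 → R7 → V4 → K7 → C6 → M6: 30+23+11+4+11 = 79
00 → R7 → V4 → C6 → M6 → K7: 30+23+7+11+7 = 78
00 → R7 → V4 → C6 → K7 → M6: 30+23+7+4+7 = 71
00 → R7 → K7 → M6 → V4 → C6: 30+20+7+18+7 = 82
00 → R7 → K7 → M6 → C6 → V4: 30+20+7+11+7 = 75
… (106 more)
00 → M6 → K7 → V4 → C6 → R7: 17+7+11+7+16 = 58  ← best
The minimum is 58.
One shortest path: 00 → M6 → K7 → V4 → C6 → R7.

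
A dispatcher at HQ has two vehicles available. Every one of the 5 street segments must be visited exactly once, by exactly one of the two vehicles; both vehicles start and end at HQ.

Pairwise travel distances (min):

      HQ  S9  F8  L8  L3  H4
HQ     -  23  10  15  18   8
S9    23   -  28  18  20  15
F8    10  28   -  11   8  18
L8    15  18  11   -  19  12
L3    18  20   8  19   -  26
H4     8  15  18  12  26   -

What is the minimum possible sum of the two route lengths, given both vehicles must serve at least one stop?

Try each way of splitting the stops between the two vehicles (each non-empty) and, for each split, find the best tour for each vehicle:
  {S9} + {F8, L8, L3, H4}: 46 + 57 = 103
  {F8} + {S9, L8, L3, H4}: 20 + 76 = 96
  {S9, F8} + {L8, L3, H4}: 61 + 57 = 118
  {L8} + {S9, F8, L3, H4}: 30 + 61 = 91
  {S9, L8} + {F8, L3, H4}: 56 + 52 = 108
  {F8, L8} + {S9, L3, H4}: 36 + 61 = 97
  … (15 splits in total)
  {S9, F8, L8, L3} + {H4}: 71 + 16 = 87  ← best
Best: vehicle 1 HQ → F8 → L3 → S9 → L8 → HQ = 71; vehicle 2 HQ → H4 → HQ = 16; combined 87.

Minimum combined distance: 87 min.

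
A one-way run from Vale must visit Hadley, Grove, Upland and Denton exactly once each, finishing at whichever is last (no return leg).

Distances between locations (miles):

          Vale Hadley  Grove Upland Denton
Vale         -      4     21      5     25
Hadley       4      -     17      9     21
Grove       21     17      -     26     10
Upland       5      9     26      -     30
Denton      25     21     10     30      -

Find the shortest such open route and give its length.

Minimum one-way distance = 41 miles.

There are 4! = 24 possible orderings.
Vale→Hadley→Grove→Upland→Denton: 4+17+26+30 = 77
Vale→Hadley→Grove→Denton→Upland: 4+17+10+30 = 61
Vale→Hadley→Upland→Grove→Denton: 4+9+26+10 = 49
Vale→Hadley→Upland→Denton→Grove: 4+9+30+10 = 53
Vale→Hadley→Denton→Grove→Upland: 4+21+10+26 = 61
Vale→Hadley→Denton→Upland→Grove: 4+21+30+26 = 81
Vale→Grove→Hadley→Upland→Denton: 21+17+9+30 = 77
Vale→Grove→Hadley→Denton→Upland: 21+17+21+30 = 89
Vale→Grove→Upland→Hadley→Denton: 21+26+9+21 = 77
Vale→Grove→Upland→Denton→Hadley: 21+26+30+21 = 98
Vale→Grove→Denton→Hadley→Upland: 21+10+21+9 = 61
Vale→Grove→Denton→Upland→Hadley: 21+10+30+9 = 70
Vale→Upland→Hadley→Grove→Denton: 5+9+17+10 = 41
Vale→Upland→Hadley→Denton→Grove: 5+9+21+10 = 45
… (10 more)
The minimum is 41.
One shortest path: Vale → Upland → Hadley → Grove → Denton.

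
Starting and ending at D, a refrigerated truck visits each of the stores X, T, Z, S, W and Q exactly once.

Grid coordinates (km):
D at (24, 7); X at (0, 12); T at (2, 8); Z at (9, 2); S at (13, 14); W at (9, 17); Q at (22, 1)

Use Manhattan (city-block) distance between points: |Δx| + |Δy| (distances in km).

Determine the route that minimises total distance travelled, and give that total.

Shortest round trip = 80 km.

With 6 stops there are 6!/2 = 360 distinct round trips (a route and its reverse cost the same).
D→X→T→Z→S→W→Q→D: 29+6+13+16+7+29+8 = 108
D→X→T→Z→S→Q→W→D: 29+6+13+16+22+29+25 = 140
D→X→T→Z→W→S→Q→D: 29+6+13+15+7+22+8 = 100
D→X→T→Z→W→Q→S→D: 29+6+13+15+29+22+18 = 132
D→X→T→Z→Q→S→W→D: 29+6+13+14+22+7+25 = 116
D→X→T→Z→Q→W→S→D: 29+6+13+14+29+7+18 = 116
D→X→T→S→Z→W→Q→D: 29+6+17+16+15+29+8 = 120
D→X→T→S→Z→Q→W→D: 29+6+17+16+14+29+25 = 136
… (352 more)
D→S→W→X→T→Z→Q→D: 18+7+14+6+13+14+8 = 80  ← best
The minimum is 80.
One optimal route: D → S → W → X → T → Z → Q → D (or its reverse).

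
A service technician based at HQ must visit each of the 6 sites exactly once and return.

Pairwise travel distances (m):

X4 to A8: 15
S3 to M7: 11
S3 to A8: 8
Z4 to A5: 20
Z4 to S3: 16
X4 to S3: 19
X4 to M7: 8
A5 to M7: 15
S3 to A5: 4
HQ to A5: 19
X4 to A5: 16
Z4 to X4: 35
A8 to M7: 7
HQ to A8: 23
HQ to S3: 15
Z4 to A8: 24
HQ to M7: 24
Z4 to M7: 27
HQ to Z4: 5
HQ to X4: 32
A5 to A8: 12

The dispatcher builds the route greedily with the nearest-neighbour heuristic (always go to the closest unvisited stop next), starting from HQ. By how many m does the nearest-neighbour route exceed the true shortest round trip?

Excess over optimum: 5 m.

HQ: Z4=5, S3=15, A5=19, A8=23, M7=24, X4=32 ⇒ Z4
Z4: S3=16, A5=20, A8=24, M7=27, X4=35 ⇒ S3
S3: A5=4, A8=8, M7=11, X4=19 ⇒ A5
A5: A8=12, M7=15, X4=16 ⇒ A8
A8: M7=7, X4=15 ⇒ M7
M7: X4=8 ⇒ X4
NN route HQ → Z4 → S3 → A5 → A8 → M7 → X4 → HQ costs 84.
Optimal: HQ → Z4 → S3 → A5 → X4 → M7 → A8 → HQ costs 79 (by enumerating all 360 distinct tours).
Excess = 84 − 79 = 5.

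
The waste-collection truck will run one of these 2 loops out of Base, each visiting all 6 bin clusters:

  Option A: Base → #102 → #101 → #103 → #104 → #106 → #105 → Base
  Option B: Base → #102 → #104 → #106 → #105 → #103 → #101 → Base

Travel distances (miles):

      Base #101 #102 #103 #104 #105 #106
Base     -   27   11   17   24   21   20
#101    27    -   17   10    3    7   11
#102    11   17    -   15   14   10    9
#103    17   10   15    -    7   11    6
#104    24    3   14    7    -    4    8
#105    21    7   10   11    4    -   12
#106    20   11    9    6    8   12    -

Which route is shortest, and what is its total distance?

Option A: 11 + 17 + 10 + 7 + 8 + 12 + 21 = 86
Option B: 11 + 14 + 8 + 12 + 11 + 10 + 27 = 93

86 miles — Option A is the shortest.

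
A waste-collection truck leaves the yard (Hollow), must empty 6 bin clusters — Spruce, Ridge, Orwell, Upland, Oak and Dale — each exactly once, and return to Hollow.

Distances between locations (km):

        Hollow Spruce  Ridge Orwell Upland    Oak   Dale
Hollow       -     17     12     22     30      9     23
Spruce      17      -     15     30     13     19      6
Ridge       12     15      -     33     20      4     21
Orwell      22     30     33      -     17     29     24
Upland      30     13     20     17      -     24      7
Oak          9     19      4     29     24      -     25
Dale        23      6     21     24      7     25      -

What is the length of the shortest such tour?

80 km — the shortest possible round trip.

Hollow→Spruce→Ridge→Orwell→Upland→Oak→Dale→Hollow: 17+15+33+17+24+25+23 = 154
Hollow→Spruce→Ridge→Orwell→Upland→Dale→Oak→Hollow: 17+15+33+17+7+25+9 = 123
Hollow→Spruce→Ridge→Orwell→Oak→Upland→Dale→Hollow: 17+15+33+29+24+7+23 = 148
Hollow→Spruce→Ridge→Orwell→Oak→Dale→Upland→Hollow: 17+15+33+29+25+7+30 = 156
Hollow→Spruce→Ridge→Orwell→Dale→Upland→Oak→Hollow: 17+15+33+24+7+24+9 = 129
Hollow→Spruce→Ridge→Orwell→Dale→Oak→Upland→Hollow: 17+15+33+24+25+24+30 = 168
Hollow→Spruce→Ridge→Upland→Orwell→Oak→Dale→Hollow: 17+15+20+17+29+25+23 = 146
Hollow→Spruce→Ridge→Upland→Orwell→Dale→Oak→Hollow: 17+15+20+17+24+25+9 = 127
… (352 more)
Hollow→Orwell→Upland→Dale→Spruce→Ridge→Oak→Hollow: 22+17+7+6+15+4+9 = 80  ← best
The minimum is 80.
One optimal route: Hollow → Orwell → Upland → Dale → Spruce → Ridge → Oak → Hollow (or its reverse).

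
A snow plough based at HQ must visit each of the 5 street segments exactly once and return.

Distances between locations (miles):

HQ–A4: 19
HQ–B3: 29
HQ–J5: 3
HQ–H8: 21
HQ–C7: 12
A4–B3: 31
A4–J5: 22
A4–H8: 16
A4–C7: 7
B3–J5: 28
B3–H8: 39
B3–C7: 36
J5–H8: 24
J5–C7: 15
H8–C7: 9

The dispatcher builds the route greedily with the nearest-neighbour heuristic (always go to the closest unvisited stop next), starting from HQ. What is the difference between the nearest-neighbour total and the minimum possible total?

10 miles longer than the optimal tour.

From HQ: J5=3, C7=12, A4=19, H8=21, B3=29 → choose J5 (3).
From J5: C7=15, A4=22, H8=24, B3=28 → choose C7 (15).
From C7: A4=7, H8=9, B3=36 → choose A4 (7).
From A4: H8=16, B3=31 → choose H8 (16).
From H8: B3=39 → choose B3 (39).
NN route HQ → J5 → C7 → A4 → H8 → B3 → HQ costs 109.
Optimal: HQ → J5 → B3 → A4 → H8 → C7 → HQ costs 99 (by enumerating all 60 distinct tours).
Excess = 109 − 99 = 10.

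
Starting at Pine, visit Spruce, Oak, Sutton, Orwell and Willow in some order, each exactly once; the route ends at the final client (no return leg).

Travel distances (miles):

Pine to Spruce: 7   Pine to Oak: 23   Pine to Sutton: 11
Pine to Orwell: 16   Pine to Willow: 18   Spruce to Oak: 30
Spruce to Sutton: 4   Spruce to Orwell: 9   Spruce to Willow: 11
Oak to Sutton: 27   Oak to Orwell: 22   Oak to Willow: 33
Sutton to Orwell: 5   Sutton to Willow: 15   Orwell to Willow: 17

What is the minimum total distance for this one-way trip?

There are 5! = 120 possible orderings.
Pine - Spruce - Oak - Sutton - Orwell - Willow: 7+30+27+5+17 = 86
Pine - Spruce - Oak - Sutton - Willow - Orwell: 7+30+27+15+17 = 96
Pine - Spruce - Oak - Orwell - Sutton - Willow: 7+30+22+5+15 = 79
Pine - Spruce - Oak - Orwell - Willow - Sutton: 7+30+22+17+15 = 91
Pine - Spruce - Oak - Willow - Sutton - Orwell: 7+30+33+15+5 = 90
Pine - Spruce - Oak - Willow - Orwell - Sutton: 7+30+33+17+5 = 92
Pine - Spruce - Sutton - Oak - Orwell - Willow: 7+4+27+22+17 = 77
Pine - Spruce - Sutton - Oak - Willow - Orwell: 7+4+27+33+17 = 88
Pine - Spruce - Sutton - Orwell - Oak - Willow: 7+4+5+22+33 = 71
Pine - Spruce - Sutton - Orwell - Willow - Oak: 7+4+5+17+33 = 66
Pine - Spruce - Sutton - Willow - Oak - Orwell: 7+4+15+33+22 = 81
Pine - Spruce - Sutton - Willow - Orwell - Oak: 7+4+15+17+22 = 65
Pine - Spruce - Orwell - Oak - Sutton - Willow: 7+9+22+27+15 = 80
Pine - Spruce - Orwell - Oak - Willow - Sutton: 7+9+22+33+15 = 86
… (106 more)
Pine - Spruce - Willow - Sutton - Orwell - Oak: 7+11+15+5+22 = 60  ← best
The minimum is 60.
One shortest path: Pine → Spruce → Willow → Sutton → Orwell → Oak.

60 miles — the minimum one-way total.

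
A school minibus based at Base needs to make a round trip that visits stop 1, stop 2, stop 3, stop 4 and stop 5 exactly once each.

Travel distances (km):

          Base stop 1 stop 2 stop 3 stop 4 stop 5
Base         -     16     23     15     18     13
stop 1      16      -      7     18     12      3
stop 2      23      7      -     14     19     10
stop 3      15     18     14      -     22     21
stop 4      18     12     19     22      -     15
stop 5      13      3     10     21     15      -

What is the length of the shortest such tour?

Base - stop 1 - stop 2 - stop 3 - stop 4 - stop 5 - Base: 16+7+14+22+15+13 = 87
Base - stop 1 - stop 2 - stop 3 - stop 5 - stop 4 - Base: 16+7+14+21+15+18 = 91
Base - stop 1 - stop 2 - stop 4 - stop 3 - stop 5 - Base: 16+7+19+22+21+13 = 98
Base - stop 1 - stop 2 - stop 4 - stop 5 - stop 3 - Base: 16+7+19+15+21+15 = 93
Base - stop 1 - stop 2 - stop 5 - stop 3 - stop 4 - Base: 16+7+10+21+22+18 = 94
Base - stop 1 - stop 2 - stop 5 - stop 4 - stop 3 - Base: 16+7+10+15+22+15 = 85
Base - stop 1 - stop 3 - stop 2 - stop 4 - stop 5 - Base: 16+18+14+19+15+13 = 95
Base - stop 1 - stop 3 - stop 2 - stop 5 - stop 4 - Base: 16+18+14+10+15+18 = 91
Base - stop 1 - stop 3 - stop 4 - stop 2 - stop 5 - Base: 16+18+22+19+10+13 = 98
Base - stop 1 - stop 3 - stop 4 - stop 5 - stop 2 - Base: 16+18+22+15+10+23 = 104
Base - stop 1 - stop 3 - stop 5 - stop 2 - stop 4 - Base: 16+18+21+10+19+18 = 102
Base - stop 1 - stop 3 - stop 5 - stop 4 - stop 2 - Base: 16+18+21+15+19+23 = 112
Base - stop 1 - stop 4 - stop 2 - stop 3 - stop 5 - Base: 16+12+19+14+21+13 = 95
Base - stop 1 - stop 4 - stop 2 - stop 5 - stop 3 - Base: 16+12+19+10+21+15 = 93
… (46 more)
Base - stop 3 - stop 2 - stop 1 - stop 5 - stop 4 - Base: 15+14+7+3+15+18 = 72  ← best
The minimum is 72.
One optimal route: Base → stop 3 → stop 2 → stop 1 → stop 5 → stop 4 → Base (or its reverse).

Minimum total distance: 72 km.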